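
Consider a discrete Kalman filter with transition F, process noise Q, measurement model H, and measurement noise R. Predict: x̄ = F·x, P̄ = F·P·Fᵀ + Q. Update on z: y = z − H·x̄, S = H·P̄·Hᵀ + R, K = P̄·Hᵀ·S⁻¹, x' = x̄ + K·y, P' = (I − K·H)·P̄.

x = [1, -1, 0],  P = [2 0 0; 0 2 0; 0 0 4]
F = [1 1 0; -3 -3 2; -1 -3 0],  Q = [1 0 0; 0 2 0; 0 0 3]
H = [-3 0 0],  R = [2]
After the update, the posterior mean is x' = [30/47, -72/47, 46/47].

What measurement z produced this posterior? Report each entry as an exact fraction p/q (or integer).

z = [-2]

x̄ = F·x = [0, 0, 2]
P̄ = F·P·Fᵀ + Q = [5 -12 -8; -12 54 24; -8 24 23]
S = H·P̄·Hᵀ + R = [47]
K = P̄·Hᵀ·S⁻¹ = [-15/47; 36/47; 24/47]
x' − x̄ = [30/47, -72/47, -48/47] = K·y
y = (KᵀK)⁻¹·Kᵀ·(x' − x̄) = [-2]
z = y + H·x̄ = [-2] + [0] = [-2]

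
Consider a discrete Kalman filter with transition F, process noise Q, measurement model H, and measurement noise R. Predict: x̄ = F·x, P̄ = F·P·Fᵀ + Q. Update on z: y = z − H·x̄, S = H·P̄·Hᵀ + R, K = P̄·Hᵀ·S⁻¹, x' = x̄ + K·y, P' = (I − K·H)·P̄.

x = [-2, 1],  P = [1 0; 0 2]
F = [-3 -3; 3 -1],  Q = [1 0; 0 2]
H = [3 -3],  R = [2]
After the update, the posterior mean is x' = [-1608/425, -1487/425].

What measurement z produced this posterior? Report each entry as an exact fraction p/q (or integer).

z = [-1]

x̄ = F·x = [3, -7]
P̄ = F·P·Fᵀ + Q = [28 -3; -3 13]
S = H·P̄·Hᵀ + R = [425]
K = P̄·Hᵀ·S⁻¹ = [93/425; -48/425]
x' − x̄ = [-2883/425, 1488/425] = K·y
y = (KᵀK)⁻¹·Kᵀ·(x' − x̄) = [-31]
z = y + H·x̄ = [-31] + [30] = [-1]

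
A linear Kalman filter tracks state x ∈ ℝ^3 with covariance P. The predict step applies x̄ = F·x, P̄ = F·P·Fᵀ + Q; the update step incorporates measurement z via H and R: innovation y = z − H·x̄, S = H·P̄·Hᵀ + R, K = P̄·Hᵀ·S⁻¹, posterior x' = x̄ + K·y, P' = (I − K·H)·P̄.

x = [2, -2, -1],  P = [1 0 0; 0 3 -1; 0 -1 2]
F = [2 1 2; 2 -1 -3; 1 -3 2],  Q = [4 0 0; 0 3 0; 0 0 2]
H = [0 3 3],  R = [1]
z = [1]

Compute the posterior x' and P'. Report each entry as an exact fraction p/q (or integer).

x̄ = F·x = [0, 9, 6]
P̄ = F·P·Fᵀ + Q = [15 -6 5; -6 22 -8; 5 -8 50]
y = z − H·x̄ = [-44]
S = H·P̄·Hᵀ + R = [505]
K = P̄·Hᵀ·S⁻¹ = [-3/505; 42/505; 126/505]
x' = x̄ + K·y = [132/505, 2697/505, -2514/505]
P' = (I − K·H)·P̄ = [7566/505 -2904/505 2903/505; -2904/505 9346/505 -9332/505; 2903/505 -9332/505 9374/505]

x' = [132/505, 2697/505, -2514/505]
P' = [7566/505 -2904/505 2903/505; -2904/505 9346/505 -9332/505; 2903/505 -9332/505 9374/505]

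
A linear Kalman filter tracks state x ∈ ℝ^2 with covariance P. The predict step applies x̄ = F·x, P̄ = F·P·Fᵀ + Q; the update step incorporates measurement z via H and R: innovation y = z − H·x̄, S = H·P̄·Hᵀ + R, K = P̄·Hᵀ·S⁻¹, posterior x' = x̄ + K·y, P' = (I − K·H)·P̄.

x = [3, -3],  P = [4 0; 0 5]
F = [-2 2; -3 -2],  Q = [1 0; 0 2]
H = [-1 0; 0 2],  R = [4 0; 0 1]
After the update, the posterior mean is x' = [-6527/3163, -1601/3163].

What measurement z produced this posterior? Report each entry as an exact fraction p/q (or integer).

x̄ = F·x = [-12, -3]
P̄ = F·P·Fᵀ + Q = [37 4; 4 58]
S = H·P̄·Hᵀ + R = [41 -8; -8 233]
K = P̄·Hᵀ·S⁻¹ = [-8557/9489 32/9489; -4/9489 4724/9489]
x' − x̄ = [31429/3163, 7888/3163] = K·y
y = (KᵀK)⁻¹·Kᵀ·(x' − x̄) = [-11, 5]
z = y + H·x̄ = [-11, 5] + [12, -6] = [1, -1]

z = [1, -1]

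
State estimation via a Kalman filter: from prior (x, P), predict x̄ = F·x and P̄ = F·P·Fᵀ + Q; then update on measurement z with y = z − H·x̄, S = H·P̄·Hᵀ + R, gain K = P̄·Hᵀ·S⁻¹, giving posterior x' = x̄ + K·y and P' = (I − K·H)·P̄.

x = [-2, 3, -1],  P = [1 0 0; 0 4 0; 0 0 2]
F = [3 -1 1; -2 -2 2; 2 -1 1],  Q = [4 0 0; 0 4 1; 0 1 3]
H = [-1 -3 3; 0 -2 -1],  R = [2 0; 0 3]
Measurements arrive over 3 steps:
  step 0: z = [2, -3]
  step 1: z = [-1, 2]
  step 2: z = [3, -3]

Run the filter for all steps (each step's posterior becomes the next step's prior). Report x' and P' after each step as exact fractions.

step 0: x̄ = F·x = [-10, -4, -8]
step 0: P̄ = F·P·Fᵀ + Q = [19 6 12; 6 32 9; 12 9 13]
step 0: y = z − H·x̄ = [4, -19]
step 0: S = H·P̄·Hᵀ + R = [228 150; 150 180]
step 0: K = P̄·Hᵀ·S⁻¹ = [19/103 -887/3090; -85/618 -899/3090; 155/618 -589/1545]
step 0: x' = x̄ + K·y = [-11767/3090, 1007/1030, 127/515]
step 0: P' = (I − K·H)·P̄ = [6332/515 -3461/3090 9583/3090; -3461/3090 689/1545 -59/3090; 9583/3090 -59/3090 1826/1545]
step 1: x̄ = F·x = [-1252/103, 9508/1545, -25793/3090]
step 1: P̄ = F·P·Fᵀ + Q = [14590/103 -5516/103 9944/103; -5516/103 13428/515 -18749/515; 9944/103 -18749/515 36427/515]
step 1: y = z − H·x̄ = [31259/1030, 18419/3090]
step 1: S = H·P̄·Hᵀ + R = [396357/515 22094/515; 22094/515 16688/515]
step 1: K = P̄·Hᵀ·S⁻¹ = [1229304/2973913 -658087/2973913; -943241/5947826 -3281287/11895652; 1853341/5947826 -4144007/11895652]
step 1: x' = x̄ + K·y = [-16584535/17843478, -7209663/23791304, -23010679/23791304]
step 1: P' = (I − K·H)·P̄ = [48794322/2973913 -5036683/2973913 12047627/2973913; -5036683/2973913 5939031/11895652 -2034201/11895652; 12047627/2973913 -2034201/11895652 16500423/11895652]
step 2: x̄ = F·x = [-20534789/5947826, 4733773/8921739, -22509916/8921739]
step 2: P̄ = F·P·Fᵀ + Q = [560177374/2973913 -211174764/2973913 384814446/2973913; -211174764/2973913 96906316/2973913 -144780827/2973913; 384814446/2973913 -144780827/2973913 279063231/2973913]
step 2: y = z − H·x̄ = [51796067/5947826, -39807587/8921739]
step 2: S = H·P̄·Hᵀ + R = [2979970749/2973913 141055602/2973913; 141055602/2973913 96486926/2973913]
step 2: K = P̄·Hᵀ·S⁻¹ = [19027317542/44996530545 -3437292173/14998843515; -478237862/2999768703 -550167419/1999845802; 4711850819/14998843515 -3504231237/9999229010]
step 2: x' = x̄ + K·y = [12523962283/9999229010, 2218226665/5999537406, 26643100432/14998843515]
step 2: P' = (I − K·H)·P̄ = [750371774372/44996530545 -5152737191/2999768703 61839248429/14998843515; -5152737191/2999768703 1002701709/1999845802 -354901161/1999845802; 61839248429/14998843515 -354901161/1999845802 14061705321/9999229010]

step 0: x' = [-11767/3090, 1007/1030, 127/515], P' = [6332/515 -3461/3090 9583/3090; -3461/3090 689/1545 -59/3090; 9583/3090 -59/3090 1826/1545]
step 1: x' = [-16584535/17843478, -7209663/23791304, -23010679/23791304], P' = [48794322/2973913 -5036683/2973913 12047627/2973913; -5036683/2973913 5939031/11895652 -2034201/11895652; 12047627/2973913 -2034201/11895652 16500423/11895652]
step 2: x' = [12523962283/9999229010, 2218226665/5999537406, 26643100432/14998843515], P' = [750371774372/44996530545 -5152737191/2999768703 61839248429/14998843515; -5152737191/2999768703 1002701709/1999845802 -354901161/1999845802; 61839248429/14998843515 -354901161/1999845802 14061705321/9999229010]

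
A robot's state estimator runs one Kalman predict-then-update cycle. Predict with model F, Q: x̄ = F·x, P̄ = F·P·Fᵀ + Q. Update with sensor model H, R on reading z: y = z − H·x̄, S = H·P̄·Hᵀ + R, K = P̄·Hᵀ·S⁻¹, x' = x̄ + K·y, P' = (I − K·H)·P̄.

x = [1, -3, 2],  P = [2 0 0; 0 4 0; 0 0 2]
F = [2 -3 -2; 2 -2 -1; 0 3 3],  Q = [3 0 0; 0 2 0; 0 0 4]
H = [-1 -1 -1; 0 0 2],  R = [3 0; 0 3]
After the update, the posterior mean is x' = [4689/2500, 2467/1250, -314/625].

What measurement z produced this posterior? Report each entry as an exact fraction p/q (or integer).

x̄ = F·x = [7, 6, -3]
P̄ = F·P·Fᵀ + Q = [55 36 -48; 36 28 -30; -48 -30 58]
S = H·P̄·Hᵀ + R = [60 40; 40 235]
K = P̄·Hᵀ·S⁻¹ = [-1253/2500 -202/625; -559/1250 -112/625; 3/625 308/625]
x' − x̄ = [-12811/2500, -5033/1250, 1561/625] = K·y
y = (KᵀK)⁻¹·Kᵀ·(x' − x̄) = [7, 5]
z = y + H·x̄ = [7, 5] + [-10, -6] = [-3, -1]

z = [-3, -1]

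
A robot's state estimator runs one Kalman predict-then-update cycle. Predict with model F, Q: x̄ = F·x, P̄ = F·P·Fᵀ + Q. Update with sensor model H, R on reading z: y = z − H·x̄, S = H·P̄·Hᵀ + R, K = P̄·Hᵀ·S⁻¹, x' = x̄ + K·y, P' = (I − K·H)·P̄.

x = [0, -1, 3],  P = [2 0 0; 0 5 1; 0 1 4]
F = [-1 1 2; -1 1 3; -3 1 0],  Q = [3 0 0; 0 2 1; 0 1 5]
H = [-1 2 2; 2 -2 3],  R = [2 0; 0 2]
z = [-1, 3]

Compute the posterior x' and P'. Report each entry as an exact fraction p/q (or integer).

x' = [47165/45783, -1154/15261, 2923/15261]
P' = [543754/45783 130112/15261 -34924/15261; 130112/15261 32413/5087 -8162/5087; -34924/15261 -8162/5087 3050/5087]

x̄ = F·x = [5, 8, -1]
P̄ = F·P·Fᵀ + Q = [30 36 13; 36 51 15; 13 15 28]
y = z − H·x̄ = [-10, 12]
S = H·P̄·Hᵀ + R = [272 163; 163 266]
K = P̄·Hᵀ·S⁻¹ = [13687/45783 -3740/45783; 7697/15261 -3856/15261; 2126/15261 3287/15261]
x' = x̄ + K·y = [47165/45783, -1154/15261, 2923/15261]
P' = (I − K·H)·P̄ = [543754/45783 130112/15261 -34924/15261; 130112/15261 32413/5087 -8162/5087; -34924/15261 -8162/5087 3050/5087]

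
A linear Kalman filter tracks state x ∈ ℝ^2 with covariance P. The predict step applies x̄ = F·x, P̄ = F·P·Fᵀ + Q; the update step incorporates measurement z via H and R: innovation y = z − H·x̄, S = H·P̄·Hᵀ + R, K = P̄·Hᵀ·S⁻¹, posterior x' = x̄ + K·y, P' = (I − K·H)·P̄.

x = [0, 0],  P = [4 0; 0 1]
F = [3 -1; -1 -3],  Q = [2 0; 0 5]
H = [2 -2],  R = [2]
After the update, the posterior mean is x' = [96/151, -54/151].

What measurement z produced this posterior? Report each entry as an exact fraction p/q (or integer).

x̄ = F·x = [0, 0]
P̄ = F·P·Fᵀ + Q = [39 -9; -9 18]
S = H·P̄·Hᵀ + R = [302]
K = P̄·Hᵀ·S⁻¹ = [48/151; -27/151]
x' − x̄ = [96/151, -54/151] = K·y
y = (KᵀK)⁻¹·Kᵀ·(x' − x̄) = [2]
z = y + H·x̄ = [2] + [0] = [2]

z = [2]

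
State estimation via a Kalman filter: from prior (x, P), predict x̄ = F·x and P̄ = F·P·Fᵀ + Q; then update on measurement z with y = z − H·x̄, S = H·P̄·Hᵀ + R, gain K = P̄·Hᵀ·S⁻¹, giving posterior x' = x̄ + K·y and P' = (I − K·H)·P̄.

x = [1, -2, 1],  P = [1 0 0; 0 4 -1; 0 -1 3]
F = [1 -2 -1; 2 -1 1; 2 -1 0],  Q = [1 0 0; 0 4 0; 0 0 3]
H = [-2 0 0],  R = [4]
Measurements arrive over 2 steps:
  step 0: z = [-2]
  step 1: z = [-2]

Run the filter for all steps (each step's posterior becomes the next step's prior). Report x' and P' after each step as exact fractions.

step 0: x̄ = F·x = [4, 5, 4]
step 0: P̄ = F·P·Fᵀ + Q = [17 8 9; 8 17 9; 9 9 11]
step 0: y = z − H·x̄ = [6]
step 0: S = H·P̄·Hᵀ + R = [72]
step 0: K = P̄·Hᵀ·S⁻¹ = [-17/36; -2/9; -1/4]
step 0: x' = x̄ + K·y = [7/6, 11/3, 5/2]
step 0: P' = (I − K·H)·P̄ = [17/18 4/9 1/2; 4/9 121/9 5; 1/2 5 13/2]
step 1: x̄ = F·x = [-26/3, 7/6, -4/3]
step 1: P̄ = F·P·Fᵀ + Q = [715/9 131/9 275/9; 131/9 323/18 103/9; 275/9 103/9 166/9]
step 1: y = z − H·x̄ = [-58/3]
step 1: S = H·P̄·Hᵀ + R = [2896/9]
step 1: K = P̄·Hᵀ·S⁻¹ = [-715/1448; -131/1448; -275/1448]
step 1: x' = x̄ + K·y = [637/724, 2111/724, 1693/724]
step 1: P' = (I − K·H)·P̄ = [715/724 131/724 275/724; 131/724 11085/724 4283/724; 275/724 4283/724 4951/724]

step 0: x' = [7/6, 11/3, 5/2], P' = [17/18 4/9 1/2; 4/9 121/9 5; 1/2 5 13/2]
step 1: x' = [637/724, 2111/724, 1693/724], P' = [715/724 131/724 275/724; 131/724 11085/724 4283/724; 275/724 4283/724 4951/724]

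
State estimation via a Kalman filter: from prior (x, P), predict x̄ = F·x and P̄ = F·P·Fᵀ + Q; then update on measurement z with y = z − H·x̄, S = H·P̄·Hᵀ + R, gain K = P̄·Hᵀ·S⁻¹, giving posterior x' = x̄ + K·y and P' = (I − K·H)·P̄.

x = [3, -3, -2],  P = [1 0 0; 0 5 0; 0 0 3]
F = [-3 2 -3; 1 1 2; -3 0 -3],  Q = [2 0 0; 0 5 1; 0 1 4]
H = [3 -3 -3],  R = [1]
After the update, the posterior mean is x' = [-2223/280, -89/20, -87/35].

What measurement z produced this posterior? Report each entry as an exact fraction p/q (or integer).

x̄ = F·x = [-9, -4, -3]
P̄ = F·P·Fᵀ + Q = [58 -11 36; -11 23 -20; 36 -20 40]
S = H·P̄·Hᵀ + R = [280]
K = P̄·Hᵀ·S⁻¹ = [99/280; -3/20; 6/35]
x' − x̄ = [297/280, -9/20, 18/35] = K·y
y = (KᵀK)⁻¹·Kᵀ·(x' − x̄) = [3]
z = y + H·x̄ = [3] + [-6] = [-3]

z = [-3]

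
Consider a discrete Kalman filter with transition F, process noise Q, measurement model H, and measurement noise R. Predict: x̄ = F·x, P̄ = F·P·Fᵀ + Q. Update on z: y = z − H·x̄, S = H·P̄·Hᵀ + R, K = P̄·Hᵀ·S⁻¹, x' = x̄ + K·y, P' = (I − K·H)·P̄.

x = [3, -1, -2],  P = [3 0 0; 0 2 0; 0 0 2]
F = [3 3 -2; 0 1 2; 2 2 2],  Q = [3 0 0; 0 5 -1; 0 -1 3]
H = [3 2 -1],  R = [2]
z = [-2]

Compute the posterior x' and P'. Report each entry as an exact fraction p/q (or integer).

x' = [846/397, -2271/397, -1254/397]
P' = [2068/397 -2640/397 640/397; -2640/397 5786/397 3626/397; 640/397 3626/397 9058/397]

x̄ = F·x = [10, -5, 0]
P̄ = F·P·Fᵀ + Q = [56 -2 22; -2 15 11; 22 11 31]
y = z − H·x̄ = [-22]
S = H·P̄·Hᵀ + R = [397]
K = P̄·Hᵀ·S⁻¹ = [142/397; 13/397; 57/397]
x' = x̄ + K·y = [846/397, -2271/397, -1254/397]
P' = (I − K·H)·P̄ = [2068/397 -2640/397 640/397; -2640/397 5786/397 3626/397; 640/397 3626/397 9058/397]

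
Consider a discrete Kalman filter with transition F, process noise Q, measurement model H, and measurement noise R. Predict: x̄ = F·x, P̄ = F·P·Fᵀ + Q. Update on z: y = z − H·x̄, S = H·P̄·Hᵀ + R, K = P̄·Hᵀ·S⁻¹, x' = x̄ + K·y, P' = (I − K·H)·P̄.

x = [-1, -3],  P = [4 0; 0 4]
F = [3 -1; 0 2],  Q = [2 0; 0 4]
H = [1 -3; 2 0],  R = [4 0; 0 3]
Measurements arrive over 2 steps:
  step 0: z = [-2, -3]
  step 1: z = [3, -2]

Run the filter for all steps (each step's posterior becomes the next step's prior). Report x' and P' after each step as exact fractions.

step 0: x̄ = F·x = [0, -6]
step 0: P̄ = F·P·Fᵀ + Q = [42 -8; -8 20]
step 0: y = z − H·x̄ = [-20, -3]
step 0: S = H·P̄·Hᵀ + R = [274 132; 132 171]
step 0: K = P̄·Hᵀ·S⁻¹ = [11/1635 2384/4905; -1586/4905 2296/14715]
step 0: x' = x̄ + K·y = [-868/545, -2/1635]
step 0: P' = (I − K·H)·P̄ = [1192/1635 1148/4905; 1148/4905 7492/14715]
step 1: x̄ = F·x = [-1562/327, -4/1635]
step 1: P̄ = F·P·Fᵀ + Q = [22562/2943 1136/2943; 1136/2943 88828/14715]
step 1: y = z − H·x̄ = [12703/1635, 2470/327]
step 1: S = H·P̄·Hᵀ + R = [937042/14715 38308/2943; 38308/2943 99077/2943]
step 1: K = P̄·Hᵀ·S⁻¹ = [143655/14526299 6560368/14526299; -4463958/14526299 2059096/14526299]
step 1: x' = x̄ + K·y = [-18718655/14526299, -19164482/14526299]
step 1: P' = (I − K·H)·P̄ = [9840552/14526299 3088644/14526299; 3088644/14526299 6981492/14526299]

step 0: x' = [-868/545, -2/1635], P' = [1192/1635 1148/4905; 1148/4905 7492/14715]
step 1: x' = [-18718655/14526299, -19164482/14526299], P' = [9840552/14526299 3088644/14526299; 3088644/14526299 6981492/14526299]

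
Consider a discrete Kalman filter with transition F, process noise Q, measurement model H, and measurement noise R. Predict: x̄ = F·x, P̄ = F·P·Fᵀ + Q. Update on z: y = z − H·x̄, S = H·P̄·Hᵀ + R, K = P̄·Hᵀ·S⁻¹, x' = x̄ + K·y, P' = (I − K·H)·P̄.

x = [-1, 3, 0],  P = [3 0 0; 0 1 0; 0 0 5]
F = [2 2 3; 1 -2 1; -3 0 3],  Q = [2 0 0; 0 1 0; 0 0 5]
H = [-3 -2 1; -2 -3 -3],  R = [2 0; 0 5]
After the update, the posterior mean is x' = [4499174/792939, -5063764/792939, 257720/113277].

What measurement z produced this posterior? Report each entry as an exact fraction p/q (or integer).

x̄ = F·x = [4, -7, 3]
P̄ = F·P·Fᵀ + Q = [63 17 27; 17 13 6; 27 6 77]
S = H·P̄·Hᵀ + R = [716 653; 653 1703]
K = P̄·Hᵀ·S⁻¹ = [-165314/792939 -56740/792939; -61490/792939 -18793/792939; 24373/113277 -29500/113277]
x' − x̄ = [1327418/792939, 486809/792939, -82111/113277] = K·y
y = (KᵀK)⁻¹·Kᵀ·(x' − x̄) = [-7, -3]
z = y + H·x̄ = [-7, -3] + [5, 4] = [-2, 1]

z = [-2, 1]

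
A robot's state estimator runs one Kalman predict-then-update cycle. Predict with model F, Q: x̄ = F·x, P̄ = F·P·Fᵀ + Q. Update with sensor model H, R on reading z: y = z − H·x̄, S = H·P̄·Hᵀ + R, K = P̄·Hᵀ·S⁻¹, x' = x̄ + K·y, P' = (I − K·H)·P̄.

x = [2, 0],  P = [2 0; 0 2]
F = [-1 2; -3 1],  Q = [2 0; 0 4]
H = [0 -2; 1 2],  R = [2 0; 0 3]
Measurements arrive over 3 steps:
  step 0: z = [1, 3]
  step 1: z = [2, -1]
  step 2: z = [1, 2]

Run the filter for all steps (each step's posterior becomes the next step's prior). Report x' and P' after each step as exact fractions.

step 0: x̄ = F·x = [-2, -6]
step 0: P̄ = F·P·Fᵀ + Q = [12 10; 10 24]
step 0: y = z − H·x̄ = [-11, 17]
step 0: S = H·P̄·Hᵀ + R = [98 -116; -116 151]
step 0: K = P̄·Hᵀ·S⁻¹ = [346/671 408/671; -260/671 58/671]
step 0: x' = x̄ + K·y = [1788/671, -180/671]
step 0: P' = (I − K·H)·P̄ = [1916/671 -346/671; -346/671 260/671]
step 1: x̄ = F·x = [-2148/671, -504/61]
step 1: P̄ = F·P·Fᵀ + Q = [5682/671 790/61; 790/61 2024/61]
step 1: y = z − H·x̄ = [-886/61, 12565/671]
step 1: S = H·P̄·Hᵀ + R = [8218/61 -9676/61; -9676/61 131511/671]
step 1: K = P̄·Hᵀ·S⁻¹ = [2134/7069 175038/417071; -2420/7069 902/7069]
step 1: x' = x̄ + K·y = [113866/417071, -6366/7069]
step 1: P' = (I − K·H)·P̄ = [776926/417071 -2134/7069; -2134/7069 2420/7069]
step 2: x̄ = F·x = [-865054/417071, -717192/417071]
step 2: P̄ = F·P·Fᵀ + Q = [2685812/417071 3497680/417071; 3497680/417071 9558834/417071]
step 2: y = z − H·x̄ = [-1017313/417071, 3133580/417071]
step 2: S = H·P̄·Hᵀ + R = [39069478/417071 -45230696/417071; -45230696/417071 56163081/417071]
step 2: K = P̄·Hᵀ·S⁻¹ = [53953856/177962981 10589724/25423283; -60899950/177962981 3230764/25423283]
step 2: x' = x̄ + K·y = [56227078/177962981, 12438378/177962981]
step 2: P' = (I − K·H)·P̄ = [330291916/177962981 -53953856/177962981; -53953856/177962981 60899950/177962981]

step 0: x' = [1788/671, -180/671], P' = [1916/671 -346/671; -346/671 260/671]
step 1: x' = [113866/417071, -6366/7069], P' = [776926/417071 -2134/7069; -2134/7069 2420/7069]
step 2: x' = [56227078/177962981, 12438378/177962981], P' = [330291916/177962981 -53953856/177962981; -53953856/177962981 60899950/177962981]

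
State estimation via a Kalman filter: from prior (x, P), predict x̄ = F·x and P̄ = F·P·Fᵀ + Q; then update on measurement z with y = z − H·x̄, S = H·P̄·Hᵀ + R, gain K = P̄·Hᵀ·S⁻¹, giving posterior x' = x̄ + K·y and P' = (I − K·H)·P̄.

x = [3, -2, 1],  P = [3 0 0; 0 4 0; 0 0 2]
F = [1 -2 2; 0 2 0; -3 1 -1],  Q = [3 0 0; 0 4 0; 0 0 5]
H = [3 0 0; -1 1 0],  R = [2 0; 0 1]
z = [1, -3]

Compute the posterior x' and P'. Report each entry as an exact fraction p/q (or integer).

x̄ = F·x = [9, -4, -12]
P̄ = F·P·Fᵀ + Q = [30 -16 -21; -16 20 8; -21 8 38]
y = z − H·x̄ = [-26, 10]
S = H·P̄·Hᵀ + R = [272 -138; -138 83]
K = P̄·Hᵀ·S⁻¹ = [561/1766 -23/883; 246/883 792/883; -1227/3532 -403/1766]
x' = x̄ + K·y = [424/883, -2008/883, -9271/1766]
P' = (I − K·H)·P̄ = [187/883 164/883 -409/1766; 164/883 956/883 -406/883; -409/1766 -406/883 80289/3532]

x' = [424/883, -2008/883, -9271/1766]
P' = [187/883 164/883 -409/1766; 164/883 956/883 -406/883; -409/1766 -406/883 80289/3532]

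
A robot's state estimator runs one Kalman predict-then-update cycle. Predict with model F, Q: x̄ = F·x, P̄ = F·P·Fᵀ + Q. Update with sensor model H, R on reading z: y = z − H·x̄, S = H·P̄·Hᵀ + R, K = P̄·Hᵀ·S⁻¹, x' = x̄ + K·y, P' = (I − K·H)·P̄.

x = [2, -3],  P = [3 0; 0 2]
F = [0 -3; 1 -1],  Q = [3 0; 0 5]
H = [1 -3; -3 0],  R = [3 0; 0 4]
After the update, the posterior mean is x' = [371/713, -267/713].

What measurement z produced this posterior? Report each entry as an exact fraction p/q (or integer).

x̄ = F·x = [9, 5]
P̄ = F·P·Fᵀ + Q = [21 6; 6 10]
S = H·P̄·Hᵀ + R = [78 -9; -9 193]
K = P̄·Hᵀ·S⁻¹ = [4/4991 -1629/4991; -1598/4991 -540/4991]
x' − x̄ = [-6046/713, -3832/713] = K·y
y = (KᵀK)⁻¹·Kᵀ·(x' − x̄) = [8, 26]
z = y + H·x̄ = [8, 26] + [-6, -27] = [2, -1]

z = [2, -1]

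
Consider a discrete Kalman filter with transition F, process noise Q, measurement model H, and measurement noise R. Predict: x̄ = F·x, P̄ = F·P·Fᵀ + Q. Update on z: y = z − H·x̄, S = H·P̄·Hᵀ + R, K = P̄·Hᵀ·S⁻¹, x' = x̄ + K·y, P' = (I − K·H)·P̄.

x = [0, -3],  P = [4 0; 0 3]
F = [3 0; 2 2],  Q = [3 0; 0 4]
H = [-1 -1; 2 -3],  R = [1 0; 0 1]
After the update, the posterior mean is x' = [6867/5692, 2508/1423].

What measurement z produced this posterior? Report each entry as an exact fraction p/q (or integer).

x̄ = F·x = [0, -6]
P̄ = F·P·Fᵀ + Q = [39 24; 24 32]
S = H·P̄·Hᵀ + R = [120 42; 42 157]
K = P̄·Hᵀ·S⁻¹ = [-3381/5692 561/2846; -1694/4269 -284/1423]
x' − x̄ = [6867/5692, 11046/1423] = K·y
y = (KᵀK)⁻¹·Kᵀ·(x' − x̄) = [-9, -21]
z = y + H·x̄ = [-9, -21] + [6, 18] = [-3, -3]

z = [-3, -3]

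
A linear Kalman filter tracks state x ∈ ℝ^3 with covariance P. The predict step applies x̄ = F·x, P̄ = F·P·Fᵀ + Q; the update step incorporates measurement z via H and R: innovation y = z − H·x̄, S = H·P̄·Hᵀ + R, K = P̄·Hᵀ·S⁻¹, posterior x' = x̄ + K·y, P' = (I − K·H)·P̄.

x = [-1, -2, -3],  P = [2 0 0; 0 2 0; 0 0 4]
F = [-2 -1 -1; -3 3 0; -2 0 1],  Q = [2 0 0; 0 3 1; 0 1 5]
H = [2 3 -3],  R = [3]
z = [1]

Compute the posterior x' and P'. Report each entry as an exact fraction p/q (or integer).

x' = [119/19, -1713/361, -333/361]
P' = [12 -66/19 84/19; -66/19 5979/361 5053/361; 84/19 5053/361 6121/361]

x̄ = F·x = [7, -3, -1]
P̄ = F·P·Fᵀ + Q = [16 6 4; 6 39 13; 4 13 17]
y = z − H·x̄ = [-7]
S = H·P̄·Hᵀ + R = [361]
K = P̄·Hᵀ·S⁻¹ = [2/19; 90/361; -4/361]
x' = x̄ + K·y = [119/19, -1713/361, -333/361]
P' = (I − K·H)·P̄ = [12 -66/19 84/19; -66/19 5979/361 5053/361; 84/19 5053/361 6121/361]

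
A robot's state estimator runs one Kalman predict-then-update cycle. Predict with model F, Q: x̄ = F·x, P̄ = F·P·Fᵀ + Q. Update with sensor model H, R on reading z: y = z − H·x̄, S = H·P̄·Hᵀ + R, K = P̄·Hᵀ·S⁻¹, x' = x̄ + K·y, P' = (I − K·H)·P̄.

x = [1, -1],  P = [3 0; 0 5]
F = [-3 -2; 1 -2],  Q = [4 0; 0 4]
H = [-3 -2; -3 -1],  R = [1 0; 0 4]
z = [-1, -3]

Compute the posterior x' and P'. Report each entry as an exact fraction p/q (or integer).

x̄ = F·x = [-1, 3]
P̄ = F·P·Fᵀ + Q = [51 11; 11 27]
y = z − H·x̄ = [2, -3]
S = H·P̄·Hᵀ + R = [700 612; 612 556]
K = P̄·Hᵀ·S⁻¹ = [767/3664 -1925/3664; -2913/3664 2811/3664]
x' = x̄ + K·y = [3645/3664, -3267/3664]
P' = (I − K·H)·P̄ = [5389/3664 -8467/3664; -8467/3664 14157/3664]

x' = [3645/3664, -3267/3664]
P' = [5389/3664 -8467/3664; -8467/3664 14157/3664]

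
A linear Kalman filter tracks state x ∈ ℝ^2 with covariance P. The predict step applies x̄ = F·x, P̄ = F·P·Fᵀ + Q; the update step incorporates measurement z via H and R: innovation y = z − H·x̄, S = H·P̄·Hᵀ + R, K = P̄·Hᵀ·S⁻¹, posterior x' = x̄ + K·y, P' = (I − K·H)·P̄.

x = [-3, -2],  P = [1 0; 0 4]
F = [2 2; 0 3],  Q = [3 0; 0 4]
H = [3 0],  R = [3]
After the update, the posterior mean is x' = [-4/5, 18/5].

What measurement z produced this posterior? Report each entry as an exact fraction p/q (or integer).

x̄ = F·x = [-10, -6]
P̄ = F·P·Fᵀ + Q = [23 24; 24 40]
S = H·P̄·Hᵀ + R = [210]
K = P̄·Hᵀ·S⁻¹ = [23/70; 12/35]
x' − x̄ = [46/5, 48/5] = K·y
y = (KᵀK)⁻¹·Kᵀ·(x' − x̄) = [28]
z = y + H·x̄ = [28] + [-30] = [-2]

z = [-2]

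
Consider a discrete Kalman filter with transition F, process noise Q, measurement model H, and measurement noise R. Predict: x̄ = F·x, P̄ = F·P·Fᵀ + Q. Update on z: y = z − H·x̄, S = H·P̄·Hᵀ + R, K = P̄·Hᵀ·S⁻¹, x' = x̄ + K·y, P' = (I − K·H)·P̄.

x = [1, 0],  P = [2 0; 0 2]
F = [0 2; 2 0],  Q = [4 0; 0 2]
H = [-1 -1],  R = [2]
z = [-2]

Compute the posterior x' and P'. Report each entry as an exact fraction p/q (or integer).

x' = [0, 2]
P' = [6 -5; -5 35/6]

x̄ = F·x = [0, 2]
P̄ = F·P·Fᵀ + Q = [12 0; 0 10]
y = z − H·x̄ = [0]
S = H·P̄·Hᵀ + R = [24]
K = P̄·Hᵀ·S⁻¹ = [-1/2; -5/12]
x' = x̄ + K·y = [0, 2]
P' = (I − K·H)·P̄ = [6 -5; -5 35/6]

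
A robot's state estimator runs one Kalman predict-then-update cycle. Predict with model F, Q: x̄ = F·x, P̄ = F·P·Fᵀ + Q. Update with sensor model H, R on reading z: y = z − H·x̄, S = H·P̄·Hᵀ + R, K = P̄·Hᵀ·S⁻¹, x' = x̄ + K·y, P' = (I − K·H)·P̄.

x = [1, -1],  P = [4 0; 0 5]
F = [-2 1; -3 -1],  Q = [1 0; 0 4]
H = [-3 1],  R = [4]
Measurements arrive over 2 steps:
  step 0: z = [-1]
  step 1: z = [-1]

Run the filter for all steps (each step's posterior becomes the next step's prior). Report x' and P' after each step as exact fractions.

step 0: x̄ = F·x = [-3, -2]
step 0: P̄ = F·P·Fᵀ + Q = [22 19; 19 45]
step 0: y = z − H·x̄ = [-8]
step 0: S = H·P̄·Hᵀ + R = [133]
step 0: K = P̄·Hᵀ·S⁻¹ = [-47/133; -12/133]
step 0: x' = x̄ + K·y = [-23/133, -170/133]
step 0: P' = (I − K·H)·P̄ = [717/133 1963/133; 1963/133 5841/133]
step 1: x̄ = F·x = [-124/133, 239/133]
step 1: P̄ = F·P·Fᵀ + Q = [990/133 -3502/133; -3502/133 24604/133]
step 1: y = z − H·x̄ = [-744/133]
step 1: S = H·P̄·Hᵀ + R = [55058/133]
step 1: K = P̄·Hᵀ·S⁻¹ = [-3236/27529; 17555/27529]
step 1: x' = x̄ + K·y = [-7564/27529, -48733/27529]
step 1: P' = (I − K·H)·P̄ = [47446/27529 129394/27529; 129394/27529 458402/27529]

step 0: x' = [-23/133, -170/133], P' = [717/133 1963/133; 1963/133 5841/133]
step 1: x' = [-7564/27529, -48733/27529], P' = [47446/27529 129394/27529; 129394/27529 458402/27529]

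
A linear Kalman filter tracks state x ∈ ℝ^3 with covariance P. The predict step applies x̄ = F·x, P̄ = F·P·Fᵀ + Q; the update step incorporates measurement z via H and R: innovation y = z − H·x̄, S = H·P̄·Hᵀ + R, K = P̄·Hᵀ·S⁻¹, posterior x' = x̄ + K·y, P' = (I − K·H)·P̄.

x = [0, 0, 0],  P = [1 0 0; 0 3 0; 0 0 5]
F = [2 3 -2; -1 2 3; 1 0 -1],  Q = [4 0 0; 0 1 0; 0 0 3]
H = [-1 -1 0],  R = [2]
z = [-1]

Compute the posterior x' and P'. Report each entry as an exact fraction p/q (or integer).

x' = [41/88, 45/88, -1/22]
P' = [3159/88 -3077/88 305/22; -3077/88 3167/88 -307/22; 305/22 -307/22 97/11]

x̄ = F·x = [0, 0, 0]
P̄ = F·P·Fᵀ + Q = [55 -14 12; -14 59 -16; 12 -16 9]
y = z − H·x̄ = [-1]
S = H·P̄·Hᵀ + R = [88]
K = P̄·Hᵀ·S⁻¹ = [-41/88; -45/88; 1/22]
x' = x̄ + K·y = [41/88, 45/88, -1/22]
P' = (I − K·H)·P̄ = [3159/88 -3077/88 305/22; -3077/88 3167/88 -307/22; 305/22 -307/22 97/11]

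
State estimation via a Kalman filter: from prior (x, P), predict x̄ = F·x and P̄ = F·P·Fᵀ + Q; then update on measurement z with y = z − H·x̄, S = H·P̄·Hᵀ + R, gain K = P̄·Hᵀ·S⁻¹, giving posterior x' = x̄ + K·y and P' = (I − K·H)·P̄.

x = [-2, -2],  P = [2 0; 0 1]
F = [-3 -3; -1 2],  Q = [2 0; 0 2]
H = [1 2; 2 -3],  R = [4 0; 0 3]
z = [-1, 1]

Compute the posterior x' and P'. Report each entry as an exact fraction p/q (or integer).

x̄ = F·x = [12, -2]
P̄ = F·P·Fᵀ + Q = [29 0; 0 8]
y = z − H·x̄ = [-9, -29]
S = H·P̄·Hᵀ + R = [65 10; 10 191]
K = P̄·Hᵀ·S⁻¹ = [1653/4105 232/821; 3296/12315 -344/2463]
x' = x̄ + K·y = [743/4105, -4414/12315]
P' = (I − K·H)·P̄ = [3828/4105 1392/4105; 1392/4105 4504/12315]

x' = [743/4105, -4414/12315]
P' = [3828/4105 1392/4105; 1392/4105 4504/12315]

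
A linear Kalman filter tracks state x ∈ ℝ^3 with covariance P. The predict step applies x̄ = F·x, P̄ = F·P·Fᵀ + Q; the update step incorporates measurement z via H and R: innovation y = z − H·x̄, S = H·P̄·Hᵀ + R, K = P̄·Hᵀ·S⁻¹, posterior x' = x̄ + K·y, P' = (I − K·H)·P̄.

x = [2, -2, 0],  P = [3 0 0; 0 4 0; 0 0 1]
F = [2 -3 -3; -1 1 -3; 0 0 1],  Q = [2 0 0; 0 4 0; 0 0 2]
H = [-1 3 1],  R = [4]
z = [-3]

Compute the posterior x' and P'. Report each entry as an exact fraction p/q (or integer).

x' = [1189/288, 17/48, -19/96]
P' = [9071/288 547/48 -377/96; 547/48 39/8 -37/16; -377/96 -37/16 95/32]

x̄ = F·x = [10, -4, 0]
P̄ = F·P·Fᵀ + Q = [59 -9 -3; -9 20 -3; -3 -3 3]
y = z − H·x̄ = [19]
S = H·P̄·Hᵀ + R = [288]
K = P̄·Hᵀ·S⁻¹ = [-89/288; 11/48; -1/96]
x' = x̄ + K·y = [1189/288, 17/48, -19/96]
P' = (I − K·H)·P̄ = [9071/288 547/48 -377/96; 547/48 39/8 -37/16; -377/96 -37/16 95/32]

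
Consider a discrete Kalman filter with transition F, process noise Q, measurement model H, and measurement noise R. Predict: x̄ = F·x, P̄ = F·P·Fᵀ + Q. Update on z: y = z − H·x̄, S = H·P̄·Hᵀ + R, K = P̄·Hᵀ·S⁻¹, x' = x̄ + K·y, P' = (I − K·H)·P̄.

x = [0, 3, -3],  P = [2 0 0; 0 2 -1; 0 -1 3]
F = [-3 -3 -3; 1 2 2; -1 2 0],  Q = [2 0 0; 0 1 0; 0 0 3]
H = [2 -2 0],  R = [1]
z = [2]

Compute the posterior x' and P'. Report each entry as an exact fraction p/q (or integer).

x̄ = F·x = [0, 0, 6]
P̄ = F·P·Fᵀ + Q = [47 -24 0; -24 15 2; 0 2 13]
y = z − H·x̄ = [2]
S = H·P̄·Hᵀ + R = [441]
K = P̄·Hᵀ·S⁻¹ = [142/441; -26/147; -4/441]
x' = x̄ + K·y = [284/441, -52/147, 2638/441]
P' = (I − K·H)·P̄ = [563/441 164/147 568/441; 164/147 59/49 190/147; 568/441 190/147 5717/441]

x' = [284/441, -52/147, 2638/441]
P' = [563/441 164/147 568/441; 164/147 59/49 190/147; 568/441 190/147 5717/441]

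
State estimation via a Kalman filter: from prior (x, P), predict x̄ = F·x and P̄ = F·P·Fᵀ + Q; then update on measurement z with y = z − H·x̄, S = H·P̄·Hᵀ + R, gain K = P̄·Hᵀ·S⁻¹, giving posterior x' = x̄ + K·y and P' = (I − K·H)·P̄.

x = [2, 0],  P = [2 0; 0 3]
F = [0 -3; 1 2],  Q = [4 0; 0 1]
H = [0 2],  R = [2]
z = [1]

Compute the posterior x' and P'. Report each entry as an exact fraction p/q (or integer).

x̄ = F·x = [0, 2]
P̄ = F·P·Fᵀ + Q = [31 -18; -18 15]
y = z − H·x̄ = [-3]
S = H·P̄·Hᵀ + R = [62]
K = P̄·Hᵀ·S⁻¹ = [-18/31; 15/31]
x' = x̄ + K·y = [54/31, 17/31]
P' = (I − K·H)·P̄ = [313/31 -18/31; -18/31 15/31]

x' = [54/31, 17/31]
P' = [313/31 -18/31; -18/31 15/31]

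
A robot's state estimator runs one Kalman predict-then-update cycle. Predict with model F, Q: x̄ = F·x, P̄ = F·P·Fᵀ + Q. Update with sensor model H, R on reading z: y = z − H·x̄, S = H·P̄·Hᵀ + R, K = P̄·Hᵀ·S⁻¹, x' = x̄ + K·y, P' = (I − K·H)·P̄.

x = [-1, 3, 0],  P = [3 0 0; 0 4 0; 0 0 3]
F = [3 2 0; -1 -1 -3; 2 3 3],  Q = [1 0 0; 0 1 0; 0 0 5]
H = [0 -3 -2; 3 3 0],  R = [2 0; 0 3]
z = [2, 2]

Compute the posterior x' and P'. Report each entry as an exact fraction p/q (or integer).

x̄ = F·x = [3, -2, 7]
P̄ = F·P·Fᵀ + Q = [44 -17 42; -17 35 -45; 42 -45 80]
y = z − H·x̄ = [10, -1]
S = H·P̄·Hᵀ + R = [97 -144; -144 408]
K = P̄·Hᵀ·S⁻¹ = [-15/157 207/1256; 69/785 513/3140; -479/785 -1491/6280]
x' = x̄ + K·y = [2361/1256, -4033/3140, 7131/6280]
P' = (I − K·H)·P̄ = [34537/1256 -17165/628 51615/1256; -17165/628 43169/1570 -129783/3140; 51615/1256 -129783/3140 393181/6280]

x' = [2361/1256, -4033/3140, 7131/6280]
P' = [34537/1256 -17165/628 51615/1256; -17165/628 43169/1570 -129783/3140; 51615/1256 -129783/3140 393181/6280]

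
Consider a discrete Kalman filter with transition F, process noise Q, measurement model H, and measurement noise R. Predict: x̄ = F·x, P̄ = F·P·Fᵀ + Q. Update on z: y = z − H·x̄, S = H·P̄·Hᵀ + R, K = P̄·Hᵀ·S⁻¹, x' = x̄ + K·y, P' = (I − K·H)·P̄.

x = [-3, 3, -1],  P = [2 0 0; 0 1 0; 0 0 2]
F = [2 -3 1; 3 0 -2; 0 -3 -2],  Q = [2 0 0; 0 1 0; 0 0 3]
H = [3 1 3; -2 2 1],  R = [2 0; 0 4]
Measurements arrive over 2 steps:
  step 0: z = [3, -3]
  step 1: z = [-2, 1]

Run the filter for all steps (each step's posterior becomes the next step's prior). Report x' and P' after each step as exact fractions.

step 0: x̄ = F·x = [-16, -7, -7]
step 0: P̄ = F·P·Fᵀ + Q = [21 8 5; 8 27 8; 5 8 20]
step 0: y = z − H·x̄ = [79, -14]
step 0: S = H·P̄·Hᵀ + R = [584 61; 61 164]
step 0: K = P̄·Hᵀ·S⁻¹ = [181/1083 -206/1083; 9494/92055 22289/92055; 12026/92055 10121/92055]
step 0: x' = x̄ + K·y = [-145/1083, -41281/18411, 32795/18411]
step 0: P' = (I − K·H)·P̄ = [2851/1083 4565/1083 -4252/1083; 4565/1083 748141/92055 -631076/92055; -4252/1083 -631076/92055 579796/92055]
step 1: x̄ = F·x = [8924/1083, -72985/18411, 58253/18411]
step 1: P̄ = F·P·Fᵀ + Q = [361823/5415 -389579/5415 164587/5415; -389579/5415 8929294/92055 -2790977/92055; 164587/5415 -2790977/92055 1755706/92055]
step 1: y = z − H·x̄ = [-593720/18411, 409544/18411]
step 1: S = H·P̄·Hᵀ + R = [74154379/92055 -68202388/92055; -68202388/92055 93071986/92055]
step 1: K = P̄·Hᵀ·S⁻¹ = [1796268343/12221658765 -3342125857/24443317530; 725722796/12221658765 8499474421/24443317530; 2004686318/12221658765 231749729/12221658765]
step 1: x' = x̄ + K·y = [5609101696/12221658765, 22681031597/12221658765, -20822462749/12221658765]
step 1: P' = (I − K·H)·P̄ = [18060938069/24443317530 23051571793/24443317530 -11674885438/12221658765; 23051571793/24443317530 61310989601/24443317530 -21260468966/12221658765; -11674885438/12221658765 -21260468966/12221658765 20098165972/12221658765]

step 0: x' = [-145/1083, -41281/18411, 32795/18411], P' = [2851/1083 4565/1083 -4252/1083; 4565/1083 748141/92055 -631076/92055; -4252/1083 -631076/92055 579796/92055]
step 1: x' = [5609101696/12221658765, 22681031597/12221658765, -20822462749/12221658765], P' = [18060938069/24443317530 23051571793/24443317530 -11674885438/12221658765; 23051571793/24443317530 61310989601/24443317530 -21260468966/12221658765; -11674885438/12221658765 -21260468966/12221658765 20098165972/12221658765]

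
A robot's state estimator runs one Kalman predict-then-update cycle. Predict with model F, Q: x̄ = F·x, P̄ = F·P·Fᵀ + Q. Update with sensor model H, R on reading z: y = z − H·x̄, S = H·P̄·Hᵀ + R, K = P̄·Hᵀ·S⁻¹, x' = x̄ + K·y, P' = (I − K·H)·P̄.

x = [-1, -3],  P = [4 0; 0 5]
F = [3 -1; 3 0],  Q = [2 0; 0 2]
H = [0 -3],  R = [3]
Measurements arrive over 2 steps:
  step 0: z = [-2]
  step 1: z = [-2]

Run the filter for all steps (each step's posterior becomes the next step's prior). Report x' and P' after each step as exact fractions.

step 0: x' = [396/115, 73/115], P' = [1057/115 36/115; 36/115 38/115]
step 1: x' = [5923/14672, 10337/14672], P' = [133159/29344 9405/29344; 9405/29344 9743/29344]

step 0: x̄ = F·x = [0, -3]
step 0: P̄ = F·P·Fᵀ + Q = [43 36; 36 38]
step 0: y = z − H·x̄ = [-11]
step 0: S = H·P̄·Hᵀ + R = [345]
step 0: K = P̄·Hᵀ·S⁻¹ = [-36/115; -38/115]
step 0: x' = x̄ + K·y = [396/115, 73/115]
step 0: P' = (I − K·H)·P̄ = [1057/115 36/115; 36/115 38/115]
step 1: x̄ = F·x = [223/23, 1188/115]
step 1: P̄ = F·P·Fᵀ + Q = [1913/23 1881/23; 1881/23 9743/115]
step 1: y = z − H·x̄ = [3334/115]
step 1: S = H·P̄·Hᵀ + R = [88032/115]
step 1: K = P̄·Hᵀ·S⁻¹ = [-9405/29344; -9743/29344]
step 1: x' = x̄ + K·y = [5923/14672, 10337/14672]
step 1: P' = (I − K·H)·P̄ = [133159/29344 9405/29344; 9405/29344 9743/29344]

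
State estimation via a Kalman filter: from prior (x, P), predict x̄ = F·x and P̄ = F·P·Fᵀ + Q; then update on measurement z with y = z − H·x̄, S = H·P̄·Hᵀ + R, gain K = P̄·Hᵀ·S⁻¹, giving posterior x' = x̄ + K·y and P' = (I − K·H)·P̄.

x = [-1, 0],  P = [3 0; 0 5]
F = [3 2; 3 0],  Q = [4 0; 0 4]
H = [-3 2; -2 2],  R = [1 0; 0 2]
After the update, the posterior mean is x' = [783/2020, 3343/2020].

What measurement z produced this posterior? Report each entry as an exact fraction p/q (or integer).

z = [2, 3]

x̄ = F·x = [-3, -3]
P̄ = F·P·Fᵀ + Q = [51 27; 27 31]
S = H·P̄·Hᵀ + R = [260 160; 160 114]
K = P̄·Hᵀ·S⁻¹ = [-1803/2020 84/101; -1723/2020 128/101]
x' − x̄ = [6843/2020, 9403/2020] = K·y
y = (KᵀK)⁻¹·Kᵀ·(x' − x̄) = [-1, 3]
z = y + H·x̄ = [-1, 3] + [3, 0] = [2, 3]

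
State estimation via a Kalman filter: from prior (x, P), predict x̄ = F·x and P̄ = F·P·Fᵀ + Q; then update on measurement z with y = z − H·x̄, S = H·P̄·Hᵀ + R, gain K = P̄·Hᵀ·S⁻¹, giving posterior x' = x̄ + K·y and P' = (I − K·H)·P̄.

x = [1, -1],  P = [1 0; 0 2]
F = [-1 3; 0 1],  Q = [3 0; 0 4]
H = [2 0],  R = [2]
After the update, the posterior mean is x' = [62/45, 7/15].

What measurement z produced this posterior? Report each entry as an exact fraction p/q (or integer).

z = [3]

x̄ = F·x = [-4, -1]
P̄ = F·P·Fᵀ + Q = [22 6; 6 6]
S = H·P̄·Hᵀ + R = [90]
K = P̄·Hᵀ·S⁻¹ = [22/45; 2/15]
x' − x̄ = [242/45, 22/15] = K·y
y = (KᵀK)⁻¹·Kᵀ·(x' − x̄) = [11]
z = y + H·x̄ = [11] + [-8] = [3]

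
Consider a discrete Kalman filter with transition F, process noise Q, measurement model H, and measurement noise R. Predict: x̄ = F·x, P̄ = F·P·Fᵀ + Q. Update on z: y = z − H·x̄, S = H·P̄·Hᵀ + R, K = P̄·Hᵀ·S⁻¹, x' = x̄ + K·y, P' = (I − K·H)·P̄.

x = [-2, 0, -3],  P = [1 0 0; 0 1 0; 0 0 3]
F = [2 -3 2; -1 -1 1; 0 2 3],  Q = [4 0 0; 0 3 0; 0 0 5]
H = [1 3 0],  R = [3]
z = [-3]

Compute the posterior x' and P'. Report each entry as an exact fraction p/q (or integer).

x̄ = F·x = [-10, -1, -9]
P̄ = F·P·Fᵀ + Q = [29 7 12; 7 8 7; 12 7 36]
y = z − H·x̄ = [10]
S = H·P̄·Hᵀ + R = [146]
K = P̄·Hᵀ·S⁻¹ = [25/73; 31/146; 33/146]
x' = x̄ + K·y = [-480/73, 82/73, -492/73]
P' = (I − K·H)·P̄ = [867/73 -264/73 51/73; -264/73 207/146 -1/146; 51/73 -1/146 4167/146]

x' = [-480/73, 82/73, -492/73]
P' = [867/73 -264/73 51/73; -264/73 207/146 -1/146; 51/73 -1/146 4167/146]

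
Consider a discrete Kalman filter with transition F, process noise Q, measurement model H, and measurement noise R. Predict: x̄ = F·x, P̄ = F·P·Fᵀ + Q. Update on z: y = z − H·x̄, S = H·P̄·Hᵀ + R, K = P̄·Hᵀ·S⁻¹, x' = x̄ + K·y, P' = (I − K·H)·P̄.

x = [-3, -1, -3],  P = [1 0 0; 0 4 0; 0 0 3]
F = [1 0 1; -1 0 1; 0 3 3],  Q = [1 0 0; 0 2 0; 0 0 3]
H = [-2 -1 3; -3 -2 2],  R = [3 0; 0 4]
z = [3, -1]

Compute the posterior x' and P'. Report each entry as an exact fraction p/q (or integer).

x̄ = F·x = [-6, 0, -12]
P̄ = F·P·Fᵀ + Q = [5 2 9; 2 6 9; 9 9 66]
y = z − H·x̄ = [27, 5]
S = H·P̄·Hᵀ + R = [469 263; 263 181]
K = P̄·Hᵀ·S⁻¹ = [1489/7860 -2207/7860; 3077/15720 -4471/15720; 269/524 -139/524]
x' = x̄ + K·y = [-4498/1965, 15181/3930, 70/131]
P' = (I − K·H)·P̄ = [7379/3930 -9593/7860 271/262; -9593/7860 42011/15720 143/524; 271/262 143/524 339/262]

x' = [-4498/1965, 15181/3930, 70/131]
P' = [7379/3930 -9593/7860 271/262; -9593/7860 42011/15720 143/524; 271/262 143/524 339/262]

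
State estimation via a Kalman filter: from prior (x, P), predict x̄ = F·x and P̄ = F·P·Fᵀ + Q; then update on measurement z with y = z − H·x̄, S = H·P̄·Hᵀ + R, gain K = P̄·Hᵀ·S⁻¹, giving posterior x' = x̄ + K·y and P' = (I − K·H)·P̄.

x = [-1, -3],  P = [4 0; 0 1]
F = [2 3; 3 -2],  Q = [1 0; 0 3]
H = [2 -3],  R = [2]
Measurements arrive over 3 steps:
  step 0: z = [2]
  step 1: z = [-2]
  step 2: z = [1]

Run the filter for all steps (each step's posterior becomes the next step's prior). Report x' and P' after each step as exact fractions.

step 0: x' = [-3113/277, -2238/277], P' = [7198/277 4800/277; 4800/277 3262/277]
step 1: x' = [-411094/82819, -211692/82819], P' = [5962201/82819 3915330/82819; 3915330/82819 2588854/82819]
step 2: x' = [-245225907/27371714, -172418625/27371714], P' = [1205578468/13685857 792222255/13685857; 792222255/13685857 523515787/13685857]

step 0: x̄ = F·x = [-11, 3]
step 0: P̄ = F·P·Fᵀ + Q = [26 18; 18 43]
step 0: y = z − H·x̄ = [33]
step 0: S = H·P̄·Hᵀ + R = [277]
step 0: K = P̄·Hᵀ·S⁻¹ = [-2/277; -93/277]
step 0: x' = x̄ + K·y = [-3113/277, -2238/277]
step 0: P' = (I − K·H)·P̄ = [7198/277 4800/277; 4800/277 3262/277]
step 1: x̄ = F·x = [-12940/277, -4863/277]
step 1: P̄ = F·P·Fᵀ + Q = [116027/277 47616/277; 47616/277 21061/277]
step 1: y = z − H·x̄ = [10737/277]
step 1: S = H·P̄·Hᵀ + R = [82819/277]
step 1: K = P̄·Hᵀ·S⁻¹ = [89206/82819; 32049/82819]
step 1: x' = x̄ + K·y = [-411094/82819, -211692/82819]
step 1: P' = (I − K·H)·P̄ = [5962201/82819 3915330/82819; 3915330/82819 2588854/82819]
step 2: x̄ = F·x = [-1457264/82819, -809898/82819]
step 2: P̄ = F·P·Fᵀ + Q = [94215269/82819 39816732/82819; 39816732/82819 17279722/82819]
step 2: y = z − H·x̄ = [567653/82819]
step 2: S = H·P̄·Hᵀ + R = [54743428/82819]
step 2: K = P̄·Hᵀ·S⁻¹ = [34490171/27371714; 13897149/27371714]
step 2: x' = x̄ + K·y = [-245225907/27371714, -172418625/27371714]
step 2: P' = (I − K·H)·P̄ = [1205578468/13685857 792222255/13685857; 792222255/13685857 523515787/13685857]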